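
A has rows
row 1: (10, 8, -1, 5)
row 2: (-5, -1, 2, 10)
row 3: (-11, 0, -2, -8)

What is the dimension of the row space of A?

3

Row reduce to echelon form.
R2 ← R2 + (1/2)·R1: [0, 3, 3/2, 25/2]
R3 ← R3 + (11/10)·R1: [0, 44/5, -31/10, -5/2]
R3 ← R3 − (44/15)·R2: [0, 0, -15/2, -235/6]
Echelon form has 3 nonzero rows, so rank(A) = 3.
The row space has dimension equal to the rank: 3.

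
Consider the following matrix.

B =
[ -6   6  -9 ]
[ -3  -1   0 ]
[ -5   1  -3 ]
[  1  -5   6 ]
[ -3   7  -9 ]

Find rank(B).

Row reduce to echelon form.
R2 ← R2 − (1/2)·R1: [0, -4, 9/2]
R3 ← R3 − (5/6)·R1: [0, -4, 9/2]
R4 ← R4 + (1/6)·R1: [0, -4, 9/2]
R5 ← R5 − (1/2)·R1: [0, 4, -9/2]
R3 ← R3 − R2: [0, 0, 0]
R4 ← R4 − R2: [0, 0, 0]
R5 ← R5 + R2: [0, 0, 0]
Echelon form has 2 nonzero rows, so rank(B) = 2.

2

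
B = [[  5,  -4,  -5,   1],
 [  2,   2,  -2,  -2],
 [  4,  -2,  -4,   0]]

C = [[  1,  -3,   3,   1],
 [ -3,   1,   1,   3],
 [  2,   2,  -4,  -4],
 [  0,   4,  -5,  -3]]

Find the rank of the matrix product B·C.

First compute BC:
[[  7, -25,  26,  10],
 [ -8, -16,  26,  22],
 [  2, -22,  26,  14]]
Now row reduce the product.
R2 ← R2 + (8/7)·R1: [0, -312/7, 390/7, 234/7]
R3 ← R3 − (2/7)·R1: [0, -104/7, 130/7, 78/7]
R3 ← R3 − (1/3)·R2: [0, 0, 0, 0]
2 nonzero rows, so rank(BC) = 2.

2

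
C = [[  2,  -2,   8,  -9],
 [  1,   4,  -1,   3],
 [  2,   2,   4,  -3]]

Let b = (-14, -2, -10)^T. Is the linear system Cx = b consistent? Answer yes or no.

Row reduce the augmented matrix [C | b].
R2 ← R2 − (1/2)·R1: [0, 5, -5, 15/2, 5]
R3 ← R3 − R1: [0, 4, -4, 6, 4]
R3 ← R3 − (4/5)·R2: [0, 0, 0, 0, 0]
The echelon form has 2 nonzero rows, and every pivot lies in the first 4 columns, so rank(C) = rank([C|b]) = 2.
The system is consistent.

yes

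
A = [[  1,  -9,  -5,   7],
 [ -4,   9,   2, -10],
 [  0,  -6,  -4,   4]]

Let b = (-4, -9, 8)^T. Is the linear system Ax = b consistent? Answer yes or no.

Row reduce the augmented matrix [A | b].
R2 ← R2 + (4)·R1: [0, -27, -18, 18, -25]
R3 ← R3 − (2/9)·R2: [0, 0, 0, 0, 122/9]
The echelon form has 3 nonzero rows; the last pivot sits in the augmented column, so rank(A) = 2 but rank([A|b]) = 3.
Since the ranks differ, the system is inconsistent.

no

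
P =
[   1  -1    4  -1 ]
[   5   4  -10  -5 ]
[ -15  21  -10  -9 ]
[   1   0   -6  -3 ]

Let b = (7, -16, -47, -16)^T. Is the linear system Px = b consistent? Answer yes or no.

Row reduce the augmented matrix [P | b].
R2 ← R2 − (5)·R1: [0, 9, -30, 0, -51]
R3 ← R3 + (15)·R1: [0, 6, 50, -24, 58]
R4 ← R4 − R1: [0, 1, -10, -2, -23]
R3 ← R3 − (2/3)·R2: [0, 0, 70, -24, 92]
R4 ← R4 − (1/9)·R2: [0, 0, -20/3, -2, -52/3]
R4 ← R4 + (2/21)·R3: [0, 0, 0, -30/7, -60/7]
The echelon form has 4 nonzero rows, and every pivot lies in the first 4 columns, so rank(P) = rank([P|b]) = 4.
The system is consistent.

yes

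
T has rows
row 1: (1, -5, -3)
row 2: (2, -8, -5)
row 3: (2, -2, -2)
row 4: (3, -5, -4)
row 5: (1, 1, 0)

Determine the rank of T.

Row reduce to echelon form.
R2 ← R2 − (2)·R1: [0, 2, 1]
R3 ← R3 − (2)·R1: [0, 8, 4]
R4 ← R4 − (3)·R1: [0, 10, 5]
R5 ← R5 − R1: [0, 6, 3]
R3 ← R3 − (4)·R2: [0, 0, 0]
R4 ← R4 − (5)·R2: [0, 0, 0]
R5 ← R5 − (3)·R2: [0, 0, 0]
Echelon form has 2 nonzero rows, so rank(T) = 2.

2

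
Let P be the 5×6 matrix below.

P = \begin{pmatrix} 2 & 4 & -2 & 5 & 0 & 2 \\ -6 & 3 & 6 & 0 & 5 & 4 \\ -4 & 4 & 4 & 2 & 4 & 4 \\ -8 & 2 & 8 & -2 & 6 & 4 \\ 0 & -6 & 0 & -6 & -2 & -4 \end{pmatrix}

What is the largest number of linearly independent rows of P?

2

Row reduce to echelon form.
R2 ← R2 + (3)·R1: [0, 15, 0, 15, 5, 10]
R3 ← R3 + (2)·R1: [0, 12, 0, 12, 4, 8]
R4 ← R4 + (4)·R1: [0, 18, 0, 18, 6, 12]
R3 ← R3 − (4/5)·R2: [0, 0, 0, 0, 0, 0]
R4 ← R4 − (6/5)·R2: [0, 0, 0, 0, 0, 0]
R5 ← R5 + (2/5)·R2: [0, 0, 0, 0, 0, 0]
Echelon form has 2 nonzero rows, so rank(P) = 2.
The rank gives the maximum number of linearly independent rows: 2.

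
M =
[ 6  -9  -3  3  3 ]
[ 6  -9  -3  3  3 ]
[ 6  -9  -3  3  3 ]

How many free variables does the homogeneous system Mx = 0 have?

Row reduce to echelon form.
R2 ← R2 − R1: [0, 0, 0, 0, 0]
R3 ← R3 − R1: [0, 0, 0, 0, 0]
1 nonzero row, so rank(M) = 1.
M has 5 columns; by rank–nullity, nullity = 5 − 1 = 4.

4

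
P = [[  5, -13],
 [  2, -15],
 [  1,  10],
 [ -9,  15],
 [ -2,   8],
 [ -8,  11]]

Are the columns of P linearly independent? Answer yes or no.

Row reduce P to echelon form.
R2 ← R2 − (2/5)·R1: [0, -49/5]
R3 ← R3 − (1/5)·R1: [0, 63/5]
R4 ← R4 + (9/5)·R1: [0, -42/5]
R5 ← R5 + (2/5)·R1: [0, 14/5]
R6 ← R6 + (8/5)·R1: [0, -49/5]
R3 ← R3 + (9/7)·R2: [0, 0]
R4 ← R4 − (6/7)·R2: [0, 0]
R5 ← R5 + (2/7)·R2: [0, 0]
R6 ← R6 − R2: [0, 0]
2 pivots among 2 columns.
Every column is a pivot column, so the columns are linearly independent.

yes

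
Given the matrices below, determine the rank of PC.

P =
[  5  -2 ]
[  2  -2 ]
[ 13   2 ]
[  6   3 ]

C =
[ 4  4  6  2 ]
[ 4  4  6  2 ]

First compute PC:
[[ 12,  12,  18,   6],
 [  0,   0,   0,   0],
 [ 60,  60,  90,  30],
 [ 36,  36,  54,  18]]
Now row reduce the product.
R3 ← R3 − (5)·R1: [0, 0, 0, 0]
R4 ← R4 − (3)·R1: [0, 0, 0, 0]
1 nonzero row, so rank(PC) = 1.

1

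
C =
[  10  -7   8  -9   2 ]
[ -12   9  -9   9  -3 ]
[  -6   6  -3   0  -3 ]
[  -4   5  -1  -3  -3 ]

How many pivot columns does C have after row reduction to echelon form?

2

Row reduce to echelon form.
R2 ← R2 + (6/5)·R1: [0, 3/5, 3/5, -9/5, -3/5]
R3 ← R3 + (3/5)·R1: [0, 9/5, 9/5, -27/5, -9/5]
R4 ← R4 + (2/5)·R1: [0, 11/5, 11/5, -33/5, -11/5]
R3 ← R3 − (3)·R2: [0, 0, 0, 0, 0]
R4 ← R4 − (11/3)·R2: [0, 0, 0, 0, 0]
Echelon form has 2 nonzero rows, so rank(C) = 2.
Each nonzero row contributes one pivot column: 2 pivot columns.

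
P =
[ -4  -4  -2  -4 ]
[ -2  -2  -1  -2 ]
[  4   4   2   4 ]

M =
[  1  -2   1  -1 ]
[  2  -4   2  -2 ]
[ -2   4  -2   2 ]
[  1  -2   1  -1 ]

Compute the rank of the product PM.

1

First compute PM:
[[-12,  24, -12,  12],
 [ -6,  12,  -6,   6],
 [ 12, -24,  12, -12]]
Now row reduce the product.
R2 ← R2 − (1/2)·R1: [0, 0, 0, 0]
R3 ← R3 + R1: [0, 0, 0, 0]
1 nonzero row, so rank(PM) = 1.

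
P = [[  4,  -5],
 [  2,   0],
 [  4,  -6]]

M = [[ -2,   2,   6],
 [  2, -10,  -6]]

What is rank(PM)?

First compute PM:
[[-18,  58,  54],
 [ -4,   4,  12],
 [-20,  68,  60]]
Now row reduce the product.
R2 ← R2 − (2/9)·R1: [0, -80/9, 0]
R3 ← R3 − (10/9)·R1: [0, 32/9, 0]
R3 ← R3 + (2/5)·R2: [0, 0, 0]
2 nonzero rows, so rank(PM) = 2.

2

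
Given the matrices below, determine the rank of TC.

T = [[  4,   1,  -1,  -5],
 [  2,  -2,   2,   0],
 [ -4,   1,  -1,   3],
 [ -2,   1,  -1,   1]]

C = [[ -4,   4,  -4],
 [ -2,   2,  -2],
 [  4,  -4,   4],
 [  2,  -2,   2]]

1

First compute TC:
[[-32,  32, -32],
 [  4,  -4,   4],
 [ 16, -16,  16],
 [  4,  -4,   4]]
Now row reduce the product.
R2 ← R2 + (1/8)·R1: [0, 0, 0]
R3 ← R3 + (1/2)·R1: [0, 0, 0]
R4 ← R4 + (1/8)·R1: [0, 0, 0]
1 nonzero row, so rank(TC) = 1.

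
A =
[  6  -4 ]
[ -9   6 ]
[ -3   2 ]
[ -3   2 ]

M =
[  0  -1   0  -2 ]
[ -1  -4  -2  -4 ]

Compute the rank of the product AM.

First compute AM:
[[  4,  10,   8,   4],
 [ -6, -15, -12,  -6],
 [ -2,  -5,  -4,  -2],
 [ -2,  -5,  -4,  -2]]
Now row reduce the product.
R2 ← R2 + (3/2)·R1: [0, 0, 0, 0]
R3 ← R3 + (1/2)·R1: [0, 0, 0, 0]
R4 ← R4 + (1/2)·R1: [0, 0, 0, 0]
1 nonzero row, so rank(AM) = 1.

1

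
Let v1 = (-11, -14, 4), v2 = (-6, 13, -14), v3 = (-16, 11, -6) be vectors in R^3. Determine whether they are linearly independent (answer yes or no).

yes

Form the matrix with these vectors as rows and row reduce.
R2 ← R2 − (6/11)·R1: [0, 227/11, -178/11]
R3 ← R3 − (16/11)·R1: [0, 345/11, -130/11]
R3 ← R3 − (345/227)·R2: [0, 0, 2900/227]
3 nonzero rows, so the 3 vectors span a space of dimension 3.
Since 3 = 3, the vectors are linearly independent.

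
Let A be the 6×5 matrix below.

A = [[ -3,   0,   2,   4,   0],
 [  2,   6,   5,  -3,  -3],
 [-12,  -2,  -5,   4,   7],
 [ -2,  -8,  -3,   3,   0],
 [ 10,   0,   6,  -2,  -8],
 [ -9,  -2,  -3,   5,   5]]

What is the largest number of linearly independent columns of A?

4

Row reduce to echelon form.
R2 ← R2 + (2/3)·R1: [0, 6, 19/3, -1/3, -3]
R3 ← R3 − (4)·R1: [0, -2, -13, -12, 7]
R4 ← R4 − (2/3)·R1: [0, -8, -13/3, 1/3, 0]
R5 ← R5 + (10/3)·R1: [0, 0, 38/3, 34/3, -8]
R6 ← R6 − (3)·R1: [0, -2, -9, -7, 5]
R3 ← R3 + (1/3)·R2: [0, 0, -98/9, -109/9, 6]
R4 ← R4 + (4/3)·R2: [0, 0, 37/9, -1/9, -4]
R6 ← R6 + (1/3)·R2: [0, 0, -62/9, -64/9, 4]
R4 ← R4 + (37/98)·R3: [0, 0, 0, -459/98, -85/49]
R5 ← R5 + (57/49)·R3: [0, 0, 0, -135/49, -50/49]
R6 ← R6 − (31/49)·R3: [0, 0, 0, 27/49, 10/49]
R5 ← R5 − (10/17)·R4: [0, 0, 0, 0, 0]
R6 ← R6 + (2/17)·R4: [0, 0, 0, 0, 0]
Echelon form has 4 nonzero rows, so rank(A) = 4.
The rank gives the maximum number of linearly independent columns: 4.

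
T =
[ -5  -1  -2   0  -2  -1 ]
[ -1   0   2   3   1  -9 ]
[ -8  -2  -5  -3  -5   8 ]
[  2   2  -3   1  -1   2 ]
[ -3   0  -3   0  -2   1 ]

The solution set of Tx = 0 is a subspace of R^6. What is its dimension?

2

Row reduce to echelon form.
R2 ← R2 − (1/5)·R1: [0, 1/5, 12/5, 3, 7/5, -44/5]
R3 ← R3 − (8/5)·R1: [0, -2/5, -9/5, -3, -9/5, 48/5]
R4 ← R4 + (2/5)·R1: [0, 8/5, -19/5, 1, -9/5, 8/5]
R5 ← R5 − (3/5)·R1: [0, 3/5, -9/5, 0, -4/5, 8/5]
R3 ← R3 + (2)·R2: [0, 0, 3, 3, 1, -8]
R4 ← R4 − (8)·R2: [0, 0, -23, -23, -13, 72]
R5 ← R5 − (3)·R2: [0, 0, -9, -9, -5, 28]
R4 ← R4 + (23/3)·R3: [0, 0, 0, 0, -16/3, 32/3]
R5 ← R5 + (3)·R3: [0, 0, 0, 0, -2, 4]
R5 ← R5 − (3/8)·R4: [0, 0, 0, 0, 0, 0]
4 nonzero rows, so rank(T) = 4.
T has 6 columns; by rank–nullity, nullity = 6 − 4 = 2.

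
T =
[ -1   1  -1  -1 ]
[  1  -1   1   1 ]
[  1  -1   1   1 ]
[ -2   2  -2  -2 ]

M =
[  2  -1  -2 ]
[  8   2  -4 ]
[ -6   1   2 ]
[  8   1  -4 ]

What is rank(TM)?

First compute TM:
[[  4,   1,   0],
 [ -4,  -1,   0],
 [ -4,  -1,   0],
 [  8,   2,   0]]
Now row reduce the product.
R2 ← R2 + R1: [0, 0, 0]
R3 ← R3 + R1: [0, 0, 0]
R4 ← R4 − (2)·R1: [0, 0, 0]
1 nonzero row, so rank(TM) = 1.

1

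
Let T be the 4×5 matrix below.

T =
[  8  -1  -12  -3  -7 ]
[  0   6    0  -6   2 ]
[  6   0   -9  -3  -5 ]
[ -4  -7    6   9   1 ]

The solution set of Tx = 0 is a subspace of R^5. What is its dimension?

3

Row reduce to echelon form.
R3 ← R3 − (3/4)·R1: [0, 3/4, 0, -3/4, 1/4]
R4 ← R4 + (1/2)·R1: [0, -15/2, 0, 15/2, -5/2]
R3 ← R3 − (1/8)·R2: [0, 0, 0, 0, 0]
R4 ← R4 + (5/4)·R2: [0, 0, 0, 0, 0]
2 nonzero rows, so rank(T) = 2.
T has 5 columns; by rank–nullity, nullity = 5 − 2 = 3.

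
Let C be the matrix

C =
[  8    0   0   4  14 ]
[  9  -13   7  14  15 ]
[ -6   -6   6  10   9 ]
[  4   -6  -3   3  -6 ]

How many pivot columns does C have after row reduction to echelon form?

4

Row reduce to echelon form.
R2 ← R2 − (9/8)·R1: [0, -13, 7, 19/2, -3/4]
R3 ← R3 + (3/4)·R1: [0, -6, 6, 13, 39/2]
R4 ← R4 − (1/2)·R1: [0, -6, -3, 1, -13]
R3 ← R3 − (6/13)·R2: [0, 0, 36/13, 112/13, 258/13]
R4 ← R4 − (6/13)·R2: [0, 0, -81/13, -44/13, -329/26]
R4 ← R4 + (9/4)·R3: [0, 0, 0, 16, 32]
Echelon form has 4 nonzero rows, so rank(C) = 4.
Each nonzero row contributes one pivot column: 4 pivot columns.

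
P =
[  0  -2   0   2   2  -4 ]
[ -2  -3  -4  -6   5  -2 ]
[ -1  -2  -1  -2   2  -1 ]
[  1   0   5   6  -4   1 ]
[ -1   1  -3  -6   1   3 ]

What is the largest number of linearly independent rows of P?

Row reduce to echelon form.
Swap R1 ↔ R2
R3 ← R3 − (1/2)·R1: [0, -1/2, 1, 1, -1/2, 0]
R4 ← R4 + (1/2)·R1: [0, -3/2, 3, 3, -3/2, 0]
R5 ← R5 − (1/2)·R1: [0, 5/2, -1, -3, -3/2, 4]
R3 ← R3 − (1/4)·R2: [0, 0, 1, 1/2, -1, 1]
R4 ← R4 − (3/4)·R2: [0, 0, 3, 3/2, -3, 3]
R5 ← R5 + (5/4)·R2: [0, 0, -1, -1/2, 1, -1]
R4 ← R4 − (3)·R3: [0, 0, 0, 0, 0, 0]
R5 ← R5 + R3: [0, 0, 0, 0, 0, 0]
Echelon form has 3 nonzero rows, so rank(P) = 3.
The rank gives the maximum number of linearly independent rows: 3.

3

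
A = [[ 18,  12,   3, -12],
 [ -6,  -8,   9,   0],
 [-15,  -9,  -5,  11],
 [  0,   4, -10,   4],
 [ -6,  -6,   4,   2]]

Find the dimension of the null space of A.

2

Row reduce to echelon form.
R2 ← R2 + (1/3)·R1: [0, -4, 10, -4]
R3 ← R3 + (5/6)·R1: [0, 1, -5/2, 1]
R5 ← R5 + (1/3)·R1: [0, -2, 5, -2]
R3 ← R3 + (1/4)·R2: [0, 0, 0, 0]
R4 ← R4 + R2: [0, 0, 0, 0]
R5 ← R5 − (1/2)·R2: [0, 0, 0, 0]
2 nonzero rows, so rank(A) = 2.
A has 4 columns; by rank–nullity, nullity = 4 − 2 = 2.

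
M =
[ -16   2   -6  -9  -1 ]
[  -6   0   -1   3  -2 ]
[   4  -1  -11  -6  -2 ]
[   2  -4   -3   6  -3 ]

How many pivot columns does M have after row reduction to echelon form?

Row reduce to echelon form.
R2 ← R2 − (3/8)·R1: [0, -3/4, 5/4, 51/8, -13/8]
R3 ← R3 + (1/4)·R1: [0, -1/2, -25/2, -33/4, -9/4]
R4 ← R4 + (1/8)·R1: [0, -15/4, -15/4, 39/8, -25/8]
R3 ← R3 − (2/3)·R2: [0, 0, -40/3, -25/2, -7/6]
R4 ← R4 − (5)·R2: [0, 0, -10, -27, 5]
R4 ← R4 − (3/4)·R3: [0, 0, 0, -141/8, 47/8]
Echelon form has 4 nonzero rows, so rank(M) = 4.
Each nonzero row contributes one pivot column: 4 pivot columns.

4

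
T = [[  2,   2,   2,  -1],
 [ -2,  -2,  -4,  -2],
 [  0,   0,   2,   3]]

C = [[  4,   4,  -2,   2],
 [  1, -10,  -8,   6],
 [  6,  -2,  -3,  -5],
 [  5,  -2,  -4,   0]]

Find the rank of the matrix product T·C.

2

First compute TC:
[[ 17, -14, -22,   6],
 [-44,  24,  40,   4],
 [ 27, -10, -18, -10]]
Now row reduce the product.
R2 ← R2 + (44/17)·R1: [0, -208/17, -288/17, 332/17]
R3 ← R3 − (27/17)·R1: [0, 208/17, 288/17, -332/17]
R3 ← R3 + R2: [0, 0, 0, 0]
2 nonzero rows, so rank(TC) = 2.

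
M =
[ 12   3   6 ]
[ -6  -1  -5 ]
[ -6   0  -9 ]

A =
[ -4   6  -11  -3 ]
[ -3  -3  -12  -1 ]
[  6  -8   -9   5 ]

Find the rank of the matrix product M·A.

2

First compute MA:
[[-21,  15, -222,  -9],
 [ -3,   7, 123,  -6],
 [-30,  36, 147, -27]]
Now row reduce the product.
R2 ← R2 − (1/7)·R1: [0, 34/7, 1083/7, -33/7]
R3 ← R3 − (10/7)·R1: [0, 102/7, 3249/7, -99/7]
R3 ← R3 − (3)·R2: [0, 0, 0, 0]
2 nonzero rows, so rank(MA) = 2.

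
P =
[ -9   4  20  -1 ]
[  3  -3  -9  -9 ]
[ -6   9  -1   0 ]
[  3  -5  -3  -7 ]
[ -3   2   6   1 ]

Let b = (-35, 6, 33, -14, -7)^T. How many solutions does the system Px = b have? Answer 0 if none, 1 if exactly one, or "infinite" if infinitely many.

infinite

Row reduce the augmented matrix [P | b].
R2 ← R2 + (1/3)·R1: [0, -5/3, -7/3, -28/3, -17/3]
R3 ← R3 − (2/3)·R1: [0, 19/3, -43/3, 2/3, 169/3]
R4 ← R4 + (1/3)·R1: [0, -11/3, 11/3, -22/3, -77/3]
R5 ← R5 − (1/3)·R1: [0, 2/3, -2/3, 4/3, 14/3]
R3 ← R3 + (19/5)·R2: [0, 0, -116/5, -174/5, 174/5]
R4 ← R4 − (11/5)·R2: [0, 0, 44/5, 66/5, -66/5]
R5 ← R5 + (2/5)·R2: [0, 0, -8/5, -12/5, 12/5]
R4 ← R4 + (11/29)·R3: [0, 0, 0, 0, 0]
R5 ← R5 − (2/29)·R3: [0, 0, 0, 0, 0]
The echelon form has 3 nonzero rows, and every pivot lies in the first 4 columns, so rank(P) = rank([P|b]) = 3.
The system is consistent.
rank = 3 < 4 unknowns, so there are infinitely many solutions.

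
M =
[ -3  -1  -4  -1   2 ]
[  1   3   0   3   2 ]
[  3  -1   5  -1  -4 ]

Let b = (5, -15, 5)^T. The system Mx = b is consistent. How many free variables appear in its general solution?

3

Row reduce the augmented matrix [M | b].
R2 ← R2 + (1/3)·R1: [0, 8/3, -4/3, 8/3, 8/3, -40/3]
R3 ← R3 + R1: [0, -2, 1, -2, -2, 10]
R3 ← R3 + (3/4)·R2: [0, 0, 0, 0, 0, 0]
The echelon form has 2 nonzero rows, and every pivot lies in the first 5 columns, so rank(M) = rank([M|b]) = 2.
The system is consistent.
Free variables = (unknowns) − (rank) = 5 − 2 = 3.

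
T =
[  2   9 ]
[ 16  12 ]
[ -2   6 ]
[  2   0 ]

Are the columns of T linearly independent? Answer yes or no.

Row reduce T to echelon form.
R2 ← R2 − (8)·R1: [0, -60]
R3 ← R3 + R1: [0, 15]
R4 ← R4 − R1: [0, -9]
R3 ← R3 + (1/4)·R2: [0, 0]
R4 ← R4 − (3/20)·R2: [0, 0]
2 pivots among 2 columns.
Every column is a pivot column, so the columns are linearly independent.

yes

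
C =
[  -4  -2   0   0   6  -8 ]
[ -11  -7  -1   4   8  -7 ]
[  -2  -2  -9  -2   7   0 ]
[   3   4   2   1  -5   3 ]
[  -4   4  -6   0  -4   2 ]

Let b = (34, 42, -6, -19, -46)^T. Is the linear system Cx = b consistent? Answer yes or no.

Row reduce the augmented matrix [C | b].
R2 ← R2 − (11/4)·R1: [0, -3/2, -1, 4, -17/2, 15, -103/2]
R3 ← R3 − (1/2)·R1: [0, -1, -9, -2, 4, 4, -23]
R4 ← R4 + (3/4)·R1: [0, 5/2, 2, 1, -1/2, -3, 13/2]
R5 ← R5 − R1: [0, 6, -6, 0, -10, 10, -80]
R3 ← R3 − (2/3)·R2: [0, 0, -25/3, -14/3, 29/3, -6, 34/3]
R4 ← R4 + (5/3)·R2: [0, 0, 1/3, 23/3, -44/3, 22, -238/3]
R5 ← R5 + (4)·R2: [0, 0, -10, 16, -44, 70, -286]
R4 ← R4 + (1/25)·R3: [0, 0, 0, 187/25, -357/25, 544/25, -1972/25]
R5 ← R5 − (6/5)·R3: [0, 0, 0, 108/5, -278/5, 386/5, -1498/5]
R5 ← R5 − (540/187)·R4: [0, 0, 0, 0, -158/11, 158/11, -790/11]
The echelon form has 5 nonzero rows, and every pivot lies in the first 6 columns, so rank(C) = rank([C|b]) = 5.
The system is consistent.

yes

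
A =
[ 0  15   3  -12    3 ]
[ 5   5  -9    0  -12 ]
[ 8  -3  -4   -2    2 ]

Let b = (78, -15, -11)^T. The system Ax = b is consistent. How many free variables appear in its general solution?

Row reduce the augmented matrix [A | b].
Swap R1 ↔ R2
R3 ← R3 − (8/5)·R1: [0, -11, 52/5, -2, 106/5, 13]
R3 ← R3 + (11/15)·R2: [0, 0, 63/5, -54/5, 117/5, 351/5]
The echelon form has 3 nonzero rows, and every pivot lies in the first 5 columns, so rank(A) = rank([A|b]) = 3.
The system is consistent.
Free variables = (unknowns) − (rank) = 5 − 3 = 2.

2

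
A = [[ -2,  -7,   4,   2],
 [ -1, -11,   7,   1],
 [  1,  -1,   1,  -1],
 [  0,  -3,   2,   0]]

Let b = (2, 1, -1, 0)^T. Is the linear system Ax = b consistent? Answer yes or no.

yes

Row reduce the augmented matrix [A | b].
R2 ← R2 − (1/2)·R1: [0, -15/2, 5, 0, 0]
R3 ← R3 + (1/2)·R1: [0, -9/2, 3, 0, 0]
R3 ← R3 − (3/5)·R2: [0, 0, 0, 0, 0]
R4 ← R4 − (2/5)·R2: [0, 0, 0, 0, 0]
The echelon form has 2 nonzero rows, and every pivot lies in the first 4 columns, so rank(A) = rank([A|b]) = 2.
The system is consistent.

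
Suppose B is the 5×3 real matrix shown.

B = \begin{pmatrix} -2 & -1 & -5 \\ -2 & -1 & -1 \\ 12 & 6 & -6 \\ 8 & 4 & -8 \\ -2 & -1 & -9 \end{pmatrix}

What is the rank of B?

2

Row reduce to echelon form.
R2 ← R2 − R1: [0, 0, 4]
R3 ← R3 + (6)·R1: [0, 0, -36]
R4 ← R4 + (4)·R1: [0, 0, -28]
R5 ← R5 − R1: [0, 0, -4]
R3 ← R3 + (9)·R2: [0, 0, 0]
R4 ← R4 + (7)·R2: [0, 0, 0]
R5 ← R5 + R2: [0, 0, 0]
Echelon form has 2 nonzero rows, so rank(B) = 2.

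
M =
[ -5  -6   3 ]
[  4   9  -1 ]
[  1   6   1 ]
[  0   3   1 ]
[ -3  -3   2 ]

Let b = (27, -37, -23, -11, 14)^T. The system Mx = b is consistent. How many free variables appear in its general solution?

1

Row reduce the augmented matrix [M | b].
R2 ← R2 + (4/5)·R1: [0, 21/5, 7/5, -77/5]
R3 ← R3 + (1/5)·R1: [0, 24/5, 8/5, -88/5]
R5 ← R5 − (3/5)·R1: [0, 3/5, 1/5, -11/5]
R3 ← R3 − (8/7)·R2: [0, 0, 0, 0]
R4 ← R4 − (5/7)·R2: [0, 0, 0, 0]
R5 ← R5 − (1/7)·R2: [0, 0, 0, 0]
The echelon form has 2 nonzero rows, and every pivot lies in the first 3 columns, so rank(M) = rank([M|b]) = 2.
The system is consistent.
Free variables = (unknowns) − (rank) = 3 − 2 = 1.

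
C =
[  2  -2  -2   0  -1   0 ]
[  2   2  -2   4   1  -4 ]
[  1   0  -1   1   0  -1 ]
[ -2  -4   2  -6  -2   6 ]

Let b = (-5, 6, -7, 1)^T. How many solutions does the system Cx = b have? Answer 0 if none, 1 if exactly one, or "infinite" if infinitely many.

0

Row reduce the augmented matrix [C | b].
R2 ← R2 − R1: [0, 4, 0, 4, 2, -4, 11]
R3 ← R3 − (1/2)·R1: [0, 1, 0, 1, 1/2, -1, -9/2]
R4 ← R4 + R1: [0, -6, 0, -6, -3, 6, -4]
R3 ← R3 − (1/4)·R2: [0, 0, 0, 0, 0, 0, -29/4]
R4 ← R4 + (3/2)·R2: [0, 0, 0, 0, 0, 0, 25/2]
R4 ← R4 + (50/29)·R3: [0, 0, 0, 0, 0, 0, 0]
The echelon form has 3 nonzero rows; the last pivot sits in the augmented column, so rank(C) = 2 but rank([C|b]) = 3.
Since the ranks differ, the system is inconsistent.
It has no solutions.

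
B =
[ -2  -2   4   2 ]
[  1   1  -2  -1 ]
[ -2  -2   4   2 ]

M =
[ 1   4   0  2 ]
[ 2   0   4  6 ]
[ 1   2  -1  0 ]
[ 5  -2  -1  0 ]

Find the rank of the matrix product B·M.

First compute BM:
[[  8,  -4, -14, -16],
 [ -4,   2,   7,   8],
 [  8,  -4, -14, -16]]
Now row reduce the product.
R2 ← R2 + (1/2)·R1: [0, 0, 0, 0]
R3 ← R3 − R1: [0, 0, 0, 0]
1 nonzero row, so rank(BM) = 1.

1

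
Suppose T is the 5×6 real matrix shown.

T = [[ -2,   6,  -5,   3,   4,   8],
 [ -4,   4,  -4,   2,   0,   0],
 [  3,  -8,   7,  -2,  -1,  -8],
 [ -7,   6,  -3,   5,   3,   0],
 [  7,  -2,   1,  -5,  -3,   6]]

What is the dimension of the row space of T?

4

Row reduce to echelon form.
R2 ← R2 − (2)·R1: [0, -8, 6, -4, -8, -16]
R3 ← R3 + (3/2)·R1: [0, 1, -1/2, 5/2, 5, 4]
R4 ← R4 − (7/2)·R1: [0, -15, 29/2, -11/2, -11, -28]
R5 ← R5 + (7/2)·R1: [0, 19, -33/2, 11/2, 11, 34]
R3 ← R3 + (1/8)·R2: [0, 0, 1/4, 2, 4, 2]
R4 ← R4 − (15/8)·R2: [0, 0, 13/4, 2, 4, 2]
R5 ← R5 + (19/8)·R2: [0, 0, -9/4, -4, -8, -4]
R4 ← R4 − (13)·R3: [0, 0, 0, -24, -48, -24]
R5 ← R5 + (9)·R3: [0, 0, 0, 14, 28, 14]
R5 ← R5 + (7/12)·R4: [0, 0, 0, 0, 0, 0]
Echelon form has 4 nonzero rows, so rank(T) = 4.
The row space has dimension equal to the rank: 4.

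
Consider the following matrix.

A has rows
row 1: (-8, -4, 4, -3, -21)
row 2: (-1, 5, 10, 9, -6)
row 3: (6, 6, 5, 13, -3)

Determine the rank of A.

Row reduce to echelon form.
R2 ← R2 − (1/8)·R1: [0, 11/2, 19/2, 75/8, -27/8]
R3 ← R3 + (3/4)·R1: [0, 3, 8, 43/4, -75/4]
R3 ← R3 − (6/11)·R2: [0, 0, 31/11, 62/11, -186/11]
Echelon form has 3 nonzero rows, so rank(A) = 3.

3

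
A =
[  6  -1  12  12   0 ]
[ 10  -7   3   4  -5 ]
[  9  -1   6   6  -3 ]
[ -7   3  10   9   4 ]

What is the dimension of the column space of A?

Row reduce to echelon form.
R2 ← R2 − (5/3)·R1: [0, -16/3, -17, -16, -5]
R3 ← R3 − (3/2)·R1: [0, 1/2, -12, -12, -3]
R4 ← R4 + (7/6)·R1: [0, 11/6, 24, 23, 4]
R3 ← R3 + (3/32)·R2: [0, 0, -435/32, -27/2, -111/32]
R4 ← R4 + (11/32)·R2: [0, 0, 581/32, 35/2, 73/32]
R4 ← R4 + (581/435)·R3: [0, 0, 0, -77/145, -341/145]
Echelon form has 4 nonzero rows, so rank(A) = 4.
The column space has dimension equal to the rank: 4.

4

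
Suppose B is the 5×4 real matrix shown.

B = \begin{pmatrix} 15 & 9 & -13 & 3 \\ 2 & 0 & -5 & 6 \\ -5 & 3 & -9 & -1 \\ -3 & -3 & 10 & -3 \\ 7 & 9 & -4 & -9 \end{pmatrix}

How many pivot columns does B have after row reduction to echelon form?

Row reduce to echelon form.
R2 ← R2 − (2/15)·R1: [0, -6/5, -49/15, 28/5]
R3 ← R3 + (1/3)·R1: [0, 6, -40/3, 0]
R4 ← R4 + (1/5)·R1: [0, -6/5, 37/5, -12/5]
R5 ← R5 − (7/15)·R1: [0, 24/5, 31/15, -52/5]
R3 ← R3 + (5)·R2: [0, 0, -89/3, 28]
R4 ← R4 − R2: [0, 0, 32/3, -8]
R5 ← R5 + (4)·R2: [0, 0, -11, 12]
R4 ← R4 + (32/89)·R3: [0, 0, 0, 184/89]
R5 ← R5 − (33/89)·R3: [0, 0, 0, 144/89]
R5 ← R5 − (18/23)·R4: [0, 0, 0, 0]
Echelon form has 4 nonzero rows, so rank(B) = 4.
Each nonzero row contributes one pivot column: 4 pivot columns.

4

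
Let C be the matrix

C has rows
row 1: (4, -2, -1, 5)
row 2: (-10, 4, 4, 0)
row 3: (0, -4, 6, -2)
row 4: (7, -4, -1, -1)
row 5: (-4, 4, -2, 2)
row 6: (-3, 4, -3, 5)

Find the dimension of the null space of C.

Row reduce to echelon form.
R2 ← R2 + (5/2)·R1: [0, -1, 3/2, 25/2]
R4 ← R4 − (7/4)·R1: [0, -1/2, 3/4, -39/4]
R5 ← R5 + R1: [0, 2, -3, 7]
R6 ← R6 + (3/4)·R1: [0, 5/2, -15/4, 35/4]
R3 ← R3 − (4)·R2: [0, 0, 0, -52]
R4 ← R4 − (1/2)·R2: [0, 0, 0, -16]
R5 ← R5 + (2)·R2: [0, 0, 0, 32]
R6 ← R6 + (5/2)·R2: [0, 0, 0, 40]
R4 ← R4 − (4/13)·R3: [0, 0, 0, 0]
R5 ← R5 + (8/13)·R3: [0, 0, 0, 0]
R6 ← R6 + (10/13)·R3: [0, 0, 0, 0]
3 nonzero rows, so rank(C) = 3.
C has 4 columns; by rank–nullity, nullity = 4 − 3 = 1.

1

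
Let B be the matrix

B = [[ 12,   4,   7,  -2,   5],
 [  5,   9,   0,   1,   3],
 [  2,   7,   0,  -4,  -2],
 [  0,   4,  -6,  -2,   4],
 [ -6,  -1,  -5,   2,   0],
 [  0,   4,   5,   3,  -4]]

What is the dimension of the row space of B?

5

Row reduce to echelon form.
R2 ← R2 − (5/12)·R1: [0, 22/3, -35/12, 11/6, 11/12]
R3 ← R3 − (1/6)·R1: [0, 19/3, -7/6, -11/3, -17/6]
R5 ← R5 + (1/2)·R1: [0, 1, -3/2, 1, 5/2]
R3 ← R3 − (19/22)·R2: [0, 0, 119/88, -21/4, -29/8]
R4 ← R4 − (6/11)·R2: [0, 0, -97/22, -3, 7/2]
R5 ← R5 − (3/22)·R2: [0, 0, -97/88, 3/4, 19/8]
R6 ← R6 − (6/11)·R2: [0, 0, 145/22, 2, -9/2]
R4 ← R4 + (388/119)·R3: [0, 0, 0, -342/17, -990/119]
R5 ← R5 + (97/119)·R3: [0, 0, 0, -60/17, -69/119]
R6 ← R6 − (580/119)·R3: [0, 0, 0, 469/17, 1567/119]
R5 ← R5 − (10/57)·R4: [0, 0, 0, 0, 117/133]
R6 ← R6 + (469/342)·R4: [0, 0, 0, 0, 234/133]
R6 ← R6 − (2)·R5: [0, 0, 0, 0, 0]
Echelon form has 5 nonzero rows, so rank(B) = 5.
The row space has dimension equal to the rank: 5.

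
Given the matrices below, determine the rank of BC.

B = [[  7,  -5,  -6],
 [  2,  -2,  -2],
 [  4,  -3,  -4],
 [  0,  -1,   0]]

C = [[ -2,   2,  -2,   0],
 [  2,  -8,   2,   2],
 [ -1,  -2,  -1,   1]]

2

First compute BC:
[[-18,  66, -18, -16],
 [ -6,  24,  -6,  -6],
 [-10,  40, -10, -10],
 [ -2,   8,  -2,  -2]]
Now row reduce the product.
R2 ← R2 − (1/3)·R1: [0, 2, 0, -2/3]
R3 ← R3 − (5/9)·R1: [0, 10/3, 0, -10/9]
R4 ← R4 − (1/9)·R1: [0, 2/3, 0, -2/9]
R3 ← R3 − (5/3)·R2: [0, 0, 0, 0]
R4 ← R4 − (1/3)·R2: [0, 0, 0, 0]
2 nonzero rows, so rank(BC) = 2.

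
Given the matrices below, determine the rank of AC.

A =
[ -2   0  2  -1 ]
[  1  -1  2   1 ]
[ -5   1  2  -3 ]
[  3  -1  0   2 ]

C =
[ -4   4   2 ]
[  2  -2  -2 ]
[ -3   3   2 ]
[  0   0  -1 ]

2

First compute AC:
[[  2,  -2,   1],
 [-12,  12,   7],
 [ 16, -16,  -5],
 [-14,  14,   6]]
Now row reduce the product.
R2 ← R2 + (6)·R1: [0, 0, 13]
R3 ← R3 − (8)·R1: [0, 0, -13]
R4 ← R4 + (7)·R1: [0, 0, 13]
R3 ← R3 + R2: [0, 0, 0]
R4 ← R4 − R2: [0, 0, 0]
2 nonzero rows, so rank(AC) = 2.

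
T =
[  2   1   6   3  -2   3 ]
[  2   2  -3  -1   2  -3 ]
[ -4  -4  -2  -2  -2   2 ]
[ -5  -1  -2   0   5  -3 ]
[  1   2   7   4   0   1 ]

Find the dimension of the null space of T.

2

Row reduce to echelon form.
R2 ← R2 − R1: [0, 1, -9, -4, 4, -6]
R3 ← R3 + (2)·R1: [0, -2, 10, 4, -6, 8]
R4 ← R4 + (5/2)·R1: [0, 3/2, 13, 15/2, 0, 9/2]
R5 ← R5 − (1/2)·R1: [0, 3/2, 4, 5/2, 1, -1/2]
R3 ← R3 + (2)·R2: [0, 0, -8, -4, 2, -4]
R4 ← R4 − (3/2)·R2: [0, 0, 53/2, 27/2, -6, 27/2]
R5 ← R5 − (3/2)·R2: [0, 0, 35/2, 17/2, -5, 17/2]
R4 ← R4 + (53/16)·R3: [0, 0, 0, 1/4, 5/8, 1/4]
R5 ← R5 + (35/16)·R3: [0, 0, 0, -1/4, -5/8, -1/4]
R5 ← R5 + R4: [0, 0, 0, 0, 0, 0]
4 nonzero rows, so rank(T) = 4.
T has 6 columns; by rank–nullity, nullity = 6 − 4 = 2.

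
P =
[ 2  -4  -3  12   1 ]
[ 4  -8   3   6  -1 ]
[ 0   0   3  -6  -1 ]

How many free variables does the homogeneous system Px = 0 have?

3

Row reduce to echelon form.
R2 ← R2 − (2)·R1: [0, 0, 9, -18, -3]
R3 ← R3 − (1/3)·R2: [0, 0, 0, 0, 0]
2 nonzero rows, so rank(P) = 2.
P has 5 columns; by rank–nullity, nullity = 5 − 2 = 3.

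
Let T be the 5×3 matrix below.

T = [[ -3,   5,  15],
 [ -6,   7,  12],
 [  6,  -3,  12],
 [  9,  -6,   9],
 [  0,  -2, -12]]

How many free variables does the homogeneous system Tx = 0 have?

1

Row reduce to echelon form.
R2 ← R2 − (2)·R1: [0, -3, -18]
R3 ← R3 + (2)·R1: [0, 7, 42]
R4 ← R4 + (3)·R1: [0, 9, 54]
R3 ← R3 + (7/3)·R2: [0, 0, 0]
R4 ← R4 + (3)·R2: [0, 0, 0]
R5 ← R5 − (2/3)·R2: [0, 0, 0]
2 nonzero rows, so rank(T) = 2.
T has 3 columns; by rank–nullity, nullity = 3 − 2 = 1.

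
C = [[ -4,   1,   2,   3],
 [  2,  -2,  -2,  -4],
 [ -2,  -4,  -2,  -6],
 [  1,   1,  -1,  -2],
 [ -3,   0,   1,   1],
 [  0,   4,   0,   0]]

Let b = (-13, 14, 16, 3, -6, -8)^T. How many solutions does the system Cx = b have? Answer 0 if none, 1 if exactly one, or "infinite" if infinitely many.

infinite

Row reduce the augmented matrix [C | b].
R2 ← R2 + (1/2)·R1: [0, -3/2, -1, -5/2, 15/2]
R3 ← R3 − (1/2)·R1: [0, -9/2, -3, -15/2, 45/2]
R4 ← R4 + (1/4)·R1: [0, 5/4, -1/2, -5/4, -1/4]
R5 ← R5 − (3/4)·R1: [0, -3/4, -1/2, -5/4, 15/4]
R3 ← R3 − (3)·R2: [0, 0, 0, 0, 0]
R4 ← R4 + (5/6)·R2: [0, 0, -4/3, -10/3, 6]
R5 ← R5 − (1/2)·R2: [0, 0, 0, 0, 0]
R6 ← R6 + (8/3)·R2: [0, 0, -8/3, -20/3, 12]
Swap R3 ↔ R4
R6 ← R6 − (2)·R3: [0, 0, 0, 0, 0]
The echelon form has 3 nonzero rows, and every pivot lies in the first 4 columns, so rank(C) = rank([C|b]) = 3.
The system is consistent.
rank = 3 < 4 unknowns, so there are infinitely many solutions.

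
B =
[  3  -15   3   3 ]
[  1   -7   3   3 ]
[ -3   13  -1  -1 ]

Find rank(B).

Row reduce to echelon form.
R2 ← R2 − (1/3)·R1: [0, -2, 2, 2]
R3 ← R3 + R1: [0, -2, 2, 2]
R3 ← R3 − R2: [0, 0, 0, 0]
Echelon form has 2 nonzero rows, so rank(B) = 2.

2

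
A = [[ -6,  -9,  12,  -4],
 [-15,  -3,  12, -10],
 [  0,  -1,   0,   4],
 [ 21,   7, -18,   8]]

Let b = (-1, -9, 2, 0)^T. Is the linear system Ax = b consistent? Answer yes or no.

no

Row reduce the augmented matrix [A | b].
R2 ← R2 − (5/2)·R1: [0, 39/2, -18, 0, -13/2]
R4 ← R4 + (7/2)·R1: [0, -49/2, 24, -6, -7/2]
R3 ← R3 + (2/39)·R2: [0, 0, -12/13, 4, 5/3]
R4 ← R4 + (49/39)·R2: [0, 0, 18/13, -6, -35/3]
R4 ← R4 + (3/2)·R3: [0, 0, 0, 0, -55/6]
The echelon form has 4 nonzero rows; the last pivot sits in the augmented column, so rank(A) = 3 but rank([A|b]) = 4.
Since the ranks differ, the system is inconsistent.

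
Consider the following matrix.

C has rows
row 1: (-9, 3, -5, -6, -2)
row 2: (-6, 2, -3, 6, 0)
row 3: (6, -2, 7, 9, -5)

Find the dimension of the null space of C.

2

Row reduce to echelon form.
R2 ← R2 − (2/3)·R1: [0, 0, 1/3, 10, 4/3]
R3 ← R3 + (2/3)·R1: [0, 0, 11/3, 5, -19/3]
R3 ← R3 − (11)·R2: [0, 0, 0, -105, -21]
3 nonzero rows, so rank(C) = 3.
C has 5 columns; by rank–nullity, nullity = 5 − 3 = 2.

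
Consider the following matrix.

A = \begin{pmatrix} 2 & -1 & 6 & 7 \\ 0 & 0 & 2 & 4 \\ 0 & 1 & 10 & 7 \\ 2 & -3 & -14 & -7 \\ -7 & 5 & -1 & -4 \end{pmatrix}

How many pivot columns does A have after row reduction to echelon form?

3

Row reduce to echelon form.
R4 ← R4 − R1: [0, -2, -20, -14]
R5 ← R5 + (7/2)·R1: [0, 3/2, 20, 41/2]
Swap R2 ↔ R3
R4 ← R4 + (2)·R2: [0, 0, 0, 0]
R5 ← R5 − (3/2)·R2: [0, 0, 5, 10]
R5 ← R5 − (5/2)·R3: [0, 0, 0, 0]
Echelon form has 3 nonzero rows, so rank(A) = 3.
Each nonzero row contributes one pivot column: 3 pivot columns.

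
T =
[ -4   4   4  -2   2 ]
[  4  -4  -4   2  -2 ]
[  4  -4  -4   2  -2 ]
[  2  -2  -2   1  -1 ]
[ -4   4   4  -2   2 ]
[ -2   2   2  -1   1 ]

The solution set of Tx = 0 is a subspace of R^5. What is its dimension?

Row reduce to echelon form.
R2 ← R2 + R1: [0, 0, 0, 0, 0]
R3 ← R3 + R1: [0, 0, 0, 0, 0]
R4 ← R4 + (1/2)·R1: [0, 0, 0, 0, 0]
R5 ← R5 − R1: [0, 0, 0, 0, 0]
R6 ← R6 − (1/2)·R1: [0, 0, 0, 0, 0]
1 nonzero row, so rank(T) = 1.
T has 5 columns; by rank–nullity, nullity = 5 − 1 = 4.

4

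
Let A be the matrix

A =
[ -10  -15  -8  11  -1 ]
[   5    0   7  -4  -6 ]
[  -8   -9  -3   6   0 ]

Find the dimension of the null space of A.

Row reduce to echelon form.
R2 ← R2 + (1/2)·R1: [0, -15/2, 3, 3/2, -13/2]
R3 ← R3 − (4/5)·R1: [0, 3, 17/5, -14/5, 4/5]
R3 ← R3 + (2/5)·R2: [0, 0, 23/5, -11/5, -9/5]
3 nonzero rows, so rank(A) = 3.
A has 5 columns; by rank–nullity, nullity = 5 − 3 = 2.

2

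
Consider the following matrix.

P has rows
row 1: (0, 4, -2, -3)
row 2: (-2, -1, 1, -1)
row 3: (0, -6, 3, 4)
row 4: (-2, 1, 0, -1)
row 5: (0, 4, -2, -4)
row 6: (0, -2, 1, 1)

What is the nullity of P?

Row reduce to echelon form.
Swap R1 ↔ R2
R4 ← R4 − R1: [0, 2, -1, 0]
R3 ← R3 + (3/2)·R2: [0, 0, 0, -1/2]
R4 ← R4 − (1/2)·R2: [0, 0, 0, 3/2]
R5 ← R5 − R2: [0, 0, 0, -1]
R6 ← R6 + (1/2)·R2: [0, 0, 0, -1/2]
R4 ← R4 + (3)·R3: [0, 0, 0, 0]
R5 ← R5 − (2)·R3: [0, 0, 0, 0]
R6 ← R6 − R3: [0, 0, 0, 0]
3 nonzero rows, so rank(P) = 3.
P has 4 columns; by rank–nullity, nullity = 4 − 3 = 1.

1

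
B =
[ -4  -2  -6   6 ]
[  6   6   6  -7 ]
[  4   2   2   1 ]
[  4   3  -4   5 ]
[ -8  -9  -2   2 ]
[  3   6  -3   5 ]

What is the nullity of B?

0

Row reduce to echelon form.
R2 ← R2 + (3/2)·R1: [0, 3, -3, 2]
R3 ← R3 + R1: [0, 0, -4, 7]
R4 ← R4 + R1: [0, 1, -10, 11]
R5 ← R5 − (2)·R1: [0, -5, 10, -10]
R6 ← R6 + (3/4)·R1: [0, 9/2, -15/2, 19/2]
R4 ← R4 − (1/3)·R2: [0, 0, -9, 31/3]
R5 ← R5 + (5/3)·R2: [0, 0, 5, -20/3]
R6 ← R6 − (3/2)·R2: [0, 0, -3, 13/2]
R4 ← R4 − (9/4)·R3: [0, 0, 0, -65/12]
R5 ← R5 + (5/4)·R3: [0, 0, 0, 25/12]
R6 ← R6 − (3/4)·R3: [0, 0, 0, 5/4]
R5 ← R5 + (5/13)·R4: [0, 0, 0, 0]
R6 ← R6 + (3/13)·R4: [0, 0, 0, 0]
4 nonzero rows, so rank(B) = 4.
B has 4 columns; by rank–nullity, nullity = 4 − 4 = 0.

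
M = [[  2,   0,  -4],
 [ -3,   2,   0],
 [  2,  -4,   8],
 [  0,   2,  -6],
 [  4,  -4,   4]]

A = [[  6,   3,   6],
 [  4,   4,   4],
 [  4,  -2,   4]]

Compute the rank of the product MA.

First compute MA:
[[ -4,  14,  -4],
 [-10,  -1, -10],
 [ 28, -26,  28],
 [-16,  20, -16],
 [ 24, -12,  24]]
Now row reduce the product.
R2 ← R2 − (5/2)·R1: [0, -36, 0]
R3 ← R3 + (7)·R1: [0, 72, 0]
R4 ← R4 − (4)·R1: [0, -36, 0]
R5 ← R5 + (6)·R1: [0, 72, 0]
R3 ← R3 + (2)·R2: [0, 0, 0]
R4 ← R4 − R2: [0, 0, 0]
R5 ← R5 + (2)·R2: [0, 0, 0]
2 nonzero rows, so rank(MA) = 2.

2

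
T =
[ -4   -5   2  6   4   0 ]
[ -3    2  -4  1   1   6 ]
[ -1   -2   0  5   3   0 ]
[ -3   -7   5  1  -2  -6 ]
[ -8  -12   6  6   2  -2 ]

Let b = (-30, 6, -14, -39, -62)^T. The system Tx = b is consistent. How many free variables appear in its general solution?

1

Row reduce the augmented matrix [T | b].
R2 ← R2 − (3/4)·R1: [0, 23/4, -11/2, -7/2, -2, 6, 57/2]
R3 ← R3 − (1/4)·R1: [0, -3/4, -1/2, 7/2, 2, 0, -13/2]
R4 ← R4 − (3/4)·R1: [0, -13/4, 7/2, -7/2, -5, -6, -33/2]
R5 ← R5 − (2)·R1: [0, -2, 2, -6, -6, -2, -2]
R3 ← R3 + (3/23)·R2: [0, 0, -28/23, 70/23, 40/23, 18/23, -64/23]
R4 ← R4 + (13/23)·R2: [0, 0, 9/23, -126/23, -141/23, -60/23, -9/23]
R5 ← R5 + (8/23)·R2: [0, 0, 2/23, -166/23, -154/23, 2/23, 182/23]
R4 ← R4 + (9/28)·R3: [0, 0, 0, -9/2, -39/7, -33/14, -9/7]
R5 ← R5 + (1/14)·R3: [0, 0, 0, -7, -46/7, 1/7, 54/7]
R5 ← R5 − (14/9)·R4: [0, 0, 0, 0, 44/21, 80/21, 68/7]
The echelon form has 5 nonzero rows, and every pivot lies in the first 6 columns, so rank(T) = rank([T|b]) = 5.
The system is consistent.
Free variables = (unknowns) − (rank) = 6 − 5 = 1.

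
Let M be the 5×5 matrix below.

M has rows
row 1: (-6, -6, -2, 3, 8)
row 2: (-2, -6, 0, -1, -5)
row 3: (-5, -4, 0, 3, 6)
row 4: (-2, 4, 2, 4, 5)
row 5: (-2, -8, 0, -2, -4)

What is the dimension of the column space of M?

4

Row reduce to echelon form.
R2 ← R2 − (1/3)·R1: [0, -4, 2/3, -2, -23/3]
R3 ← R3 − (5/6)·R1: [0, 1, 5/3, 1/2, -2/3]
R4 ← R4 − (1/3)·R1: [0, 6, 8/3, 3, 7/3]
R5 ← R5 − (1/3)·R1: [0, -6, 2/3, -3, -20/3]
R3 ← R3 + (1/4)·R2: [0, 0, 11/6, 0, -31/12]
R4 ← R4 + (3/2)·R2: [0, 0, 11/3, 0, -55/6]
R5 ← R5 − (3/2)·R2: [0, 0, -1/3, 0, 29/6]
R4 ← R4 − (2)·R3: [0, 0, 0, 0, -4]
R5 ← R5 + (2/11)·R3: [0, 0, 0, 0, 48/11]
R5 ← R5 + (12/11)·R4: [0, 0, 0, 0, 0]
Echelon form has 4 nonzero rows, so rank(M) = 4.
The column space has dimension equal to the rank: 4.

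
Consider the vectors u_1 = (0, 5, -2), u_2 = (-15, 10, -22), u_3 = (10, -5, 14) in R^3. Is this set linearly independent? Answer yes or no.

no

Form the matrix with these vectors as rows and row reduce.
Swap R1 ↔ R2
R3 ← R3 + (2/3)·R1: [0, 5/3, -2/3]
R3 ← R3 − (1/3)·R2: [0, 0, 0]
2 nonzero rows, so the 3 vectors span a space of dimension 2.
Since 2 < 3, the vectors are linearly dependent.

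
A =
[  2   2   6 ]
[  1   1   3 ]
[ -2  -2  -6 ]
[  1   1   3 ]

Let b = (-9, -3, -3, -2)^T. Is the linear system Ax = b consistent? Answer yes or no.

no

Row reduce the augmented matrix [A | b].
R2 ← R2 − (1/2)·R1: [0, 0, 0, 3/2]
R3 ← R3 + R1: [0, 0, 0, -12]
R4 ← R4 − (1/2)·R1: [0, 0, 0, 5/2]
R3 ← R3 + (8)·R2: [0, 0, 0, 0]
R4 ← R4 − (5/3)·R2: [0, 0, 0, 0]
The echelon form has 2 nonzero rows; the last pivot sits in the augmented column, so rank(A) = 1 but rank([A|b]) = 2.
Since the ranks differ, the system is inconsistent.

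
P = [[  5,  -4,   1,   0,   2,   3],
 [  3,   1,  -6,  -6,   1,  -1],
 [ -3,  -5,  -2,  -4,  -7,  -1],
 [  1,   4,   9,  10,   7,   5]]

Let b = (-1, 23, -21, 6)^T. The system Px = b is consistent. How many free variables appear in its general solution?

2

Row reduce the augmented matrix [P | b].
R2 ← R2 − (3/5)·R1: [0, 17/5, -33/5, -6, -1/5, -14/5, 118/5]
R3 ← R3 + (3/5)·R1: [0, -37/5, -7/5, -4, -29/5, 4/5, -108/5]
R4 ← R4 − (1/5)·R1: [0, 24/5, 44/5, 10, 33/5, 22/5, 31/5]
R3 ← R3 + (37/17)·R2: [0, 0, -268/17, -290/17, -106/17, -90/17, 506/17]
R4 ← R4 − (24/17)·R2: [0, 0, 308/17, 314/17, 117/17, 142/17, -461/17]
R4 ← R4 + (77/67)·R3: [0, 0, 0, -76/67, -19/67, 152/67, 475/67]
The echelon form has 4 nonzero rows, and every pivot lies in the first 6 columns, so rank(P) = rank([P|b]) = 4.
The system is consistent.
Free variables = (unknowns) − (rank) = 6 − 4 = 2.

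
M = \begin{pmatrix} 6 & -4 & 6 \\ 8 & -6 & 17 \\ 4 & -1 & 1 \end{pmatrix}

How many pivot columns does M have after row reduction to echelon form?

Row reduce to echelon form.
R2 ← R2 − (4/3)·R1: [0, -2/3, 9]
R3 ← R3 − (2/3)·R1: [0, 5/3, -3]
R3 ← R3 + (5/2)·R2: [0, 0, 39/2]
Echelon form has 3 nonzero rows, so rank(M) = 3.
Each nonzero row contributes one pivot column: 3 pivot columns.

3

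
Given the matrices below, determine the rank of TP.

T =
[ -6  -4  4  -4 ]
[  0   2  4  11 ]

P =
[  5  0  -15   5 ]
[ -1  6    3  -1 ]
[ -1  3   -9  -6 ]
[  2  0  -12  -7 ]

First compute TP:
[[-38, -12,  90, -22],
 [ 16,  24, -162, -103]]
Now row reduce the product.
R2 ← R2 + (8/19)·R1: [0, 360/19, -2358/19, -2133/19]
2 nonzero rows, so rank(TP) = 2.

2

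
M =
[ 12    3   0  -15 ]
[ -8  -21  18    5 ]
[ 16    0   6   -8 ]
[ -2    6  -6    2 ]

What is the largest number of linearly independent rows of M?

Row reduce to echelon form.
R2 ← R2 + (2/3)·R1: [0, -19, 18, -5]
R3 ← R3 − (4/3)·R1: [0, -4, 6, 12]
R4 ← R4 + (1/6)·R1: [0, 13/2, -6, -1/2]
R3 ← R3 − (4/19)·R2: [0, 0, 42/19, 248/19]
R4 ← R4 + (13/38)·R2: [0, 0, 3/19, -42/19]
R4 ← R4 − (1/14)·R3: [0, 0, 0, -22/7]
Echelon form has 4 nonzero rows, so rank(M) = 4.
The rank gives the maximum number of linearly independent rows: 4.

4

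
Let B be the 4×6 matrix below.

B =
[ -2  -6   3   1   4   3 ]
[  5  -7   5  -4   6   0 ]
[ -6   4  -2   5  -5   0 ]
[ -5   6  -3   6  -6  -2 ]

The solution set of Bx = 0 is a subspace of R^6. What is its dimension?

2

Row reduce to echelon form.
R2 ← R2 + (5/2)·R1: [0, -22, 25/2, -3/2, 16, 15/2]
R3 ← R3 − (3)·R1: [0, 22, -11, 2, -17, -9]
R4 ← R4 − (5/2)·R1: [0, 21, -21/2, 7/2, -16, -19/2]
R3 ← R3 + R2: [0, 0, 3/2, 1/2, -1, -3/2]
R4 ← R4 + (21/22)·R2: [0, 0, 63/44, 91/44, -8/11, -103/44]
R4 ← R4 − (21/22)·R3: [0, 0, 0, 35/22, 5/22, -10/11]
4 nonzero rows, so rank(B) = 4.
B has 6 columns; by rank–nullity, nullity = 6 − 4 = 2.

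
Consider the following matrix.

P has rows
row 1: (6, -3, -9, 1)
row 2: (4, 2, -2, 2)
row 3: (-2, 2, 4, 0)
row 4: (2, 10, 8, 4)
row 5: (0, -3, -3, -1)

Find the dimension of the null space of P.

Row reduce to echelon form.
R2 ← R2 − (2/3)·R1: [0, 4, 4, 4/3]
R3 ← R3 + (1/3)·R1: [0, 1, 1, 1/3]
R4 ← R4 − (1/3)·R1: [0, 11, 11, 11/3]
R3 ← R3 − (1/4)·R2: [0, 0, 0, 0]
R4 ← R4 − (11/4)·R2: [0, 0, 0, 0]
R5 ← R5 + (3/4)·R2: [0, 0, 0, 0]
2 nonzero rows, so rank(P) = 2.
P has 4 columns; by rank–nullity, nullity = 4 − 2 = 2.

2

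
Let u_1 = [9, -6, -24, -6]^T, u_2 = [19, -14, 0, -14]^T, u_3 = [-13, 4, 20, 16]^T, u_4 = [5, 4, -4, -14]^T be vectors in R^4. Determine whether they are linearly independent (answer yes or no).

no

Form the matrix with these vectors as rows and row reduce.
R2 ← R2 − (19/9)·R1: [0, -4/3, 152/3, -4/3]
R3 ← R3 + (13/9)·R1: [0, -14/3, -44/3, 22/3]
R4 ← R4 − (5/9)·R1: [0, 22/3, 28/3, -32/3]
R3 ← R3 − (7/2)·R2: [0, 0, -192, 12]
R4 ← R4 + (11/2)·R2: [0, 0, 288, -18]
R4 ← R4 + (3/2)·R3: [0, 0, 0, 0]
3 nonzero rows, so the 4 vectors span a space of dimension 3.
Since 3 < 4, the vectors are linearly dependent.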